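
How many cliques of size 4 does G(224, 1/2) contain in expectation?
E[# K_4] = C(224, 4) · (1/2)^C(4, 2) = 102114376 / 2^6 = 12764297/8 = 1595537.125

For each 4-subset S of vertices (there are C(224, 4) = 102114376 such S), let X_S = 1 if S induces a K_4 (all C(4, 2) = 6 edges present). Then P(X_S = 1) = (1/2)^6 = 1/64. By linearity of expectation, E[# K_4] = C(224, 4) · (1/2)^6 = 102114376 / 64 = 12764297/8 = 1595537.125.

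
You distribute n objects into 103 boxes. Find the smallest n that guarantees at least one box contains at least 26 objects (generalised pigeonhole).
n = (26 − 1)·103 + 1 = 2576

By the generalised pigeonhole principle, to guarantee some box contains ≥ r objects we need more than (r − 1) · k objects total. Threshold: n = (r − 1) · k + 1. With r = 26 and k = 103: n = 25 · 103 + 1 = 2575 + 1 = 2576. For n = 2575 = 25 · 103, we can put exactly 25 objects in every box, avoiding 26 in any single one — so 2576 is tight.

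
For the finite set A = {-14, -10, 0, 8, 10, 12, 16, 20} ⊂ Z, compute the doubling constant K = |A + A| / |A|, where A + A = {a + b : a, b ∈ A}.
K = |A + A| / |A| = 25/8

Enumerate A + A = {a + b : a, b ∈ A}. With |A| = 8, there are |A|^2 = 64 ordered sum pairs; collecting distinct values, A + A = {-28, -24, -20, -14, -10, -6, -4, -2, 0, 2, 6, 8, 10, 12, 16, 18, 20, 22, 24, 26, 28, 30, 32, 36, 40}, so |A + A| = 25. Thus K = 25/8. For comparison, the minimum possible |A + A| over all 8-element sets is 2·8 − 1 = 15 (so min K = 15/8), attained only by arithmetic progressions.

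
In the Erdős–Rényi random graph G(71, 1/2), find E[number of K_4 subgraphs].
E[# K_4] = C(71, 4) · (1/2)^C(4, 2) = 971635 / 2^6 = 15181.796875

For each 4-subset S of vertices (there are C(71, 4) = 971635 such S), let X_S = 1 if S induces a K_4 (all C(4, 2) = 6 edges present). Then P(X_S = 1) = (1/2)^6 = 1/64. By linearity of expectation, E[# K_4] = C(71, 4) · (1/2)^6 = 971635 / 64 = 15181.796875.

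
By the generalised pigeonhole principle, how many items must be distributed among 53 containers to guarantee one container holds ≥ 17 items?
n = (17 − 1)·53 + 1 = 849

By the generalised pigeonhole principle, to guarantee some box contains ≥ r objects we need more than (r − 1) · k objects total. Threshold: n = (r − 1) · k + 1. With r = 17 and k = 53: n = 16 · 53 + 1 = 848 + 1 = 849. For n = 848 = 16 · 53, we can put exactly 16 objects in every box, avoiding 17 in any single one — so 849 is tight.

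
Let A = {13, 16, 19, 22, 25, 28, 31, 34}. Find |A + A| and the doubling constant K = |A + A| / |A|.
K = |A + A| / |A| = 15/8

Enumerate A + A = {a + b : a, b ∈ A}. With |A| = 8, there are |A|^2 = 64 ordered sum pairs; collecting distinct values, A + A = {26, 29, 32, 35, 38, 41, 44, 47, 50, 53, 56, 59, 62, 65, 68}, so |A + A| = 15. Thus K = 15/8. Here |A + A| = 2|A| − 1 = 15, the minimum possible — so K = 15/8 is minimal, which holds iff A is an arithmetic progression.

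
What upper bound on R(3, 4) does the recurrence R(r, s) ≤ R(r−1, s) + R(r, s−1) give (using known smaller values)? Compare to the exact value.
R(3, 4) ≤ R(2, 4) + R(3, 3) = 4 + 6 = 10; exact value R(3, 4) = 9.

The Erdős–Szekeres recurrence R(r, s) ≤ R(r−1, s) + R(r, s−1) applied to (r, s) = (3, 4) gives
  R(3, 4) ≤ R(2, 4) + R(3, 3) = 4 + 6 = 10.
(Recall R(2, k) = k and R is symmetric.) The recurrence is not tight here (it gives 10, but the exact value is R(3, 4) = 9); the tight upper bound requires a sharper argument than the simple recurrence, combined with a lower-bound construction on K_{8}.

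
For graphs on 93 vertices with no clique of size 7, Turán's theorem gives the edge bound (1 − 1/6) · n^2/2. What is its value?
Turán density bound = (5/6) · 93^2/2 = 14415/4 ≈ 3603.75

Turán's theorem: ex(n, K_{r+1}) is achieved by the complete r-partite Turán graph T(n, r) with parts as balanced as possible, and is at most (1 − 1/r) · n^2/2. For r = 6, n = 93: the density bound is (5/6) · 8649/2 = 14415/4 ≈ 3603.75. The integer-valued extremum is e(T(93, 6)) = 3603, which is strictly less than the density bound 14415/4 since 6 ∤ 93 (the parts of T(93, 6) cannot all be equal).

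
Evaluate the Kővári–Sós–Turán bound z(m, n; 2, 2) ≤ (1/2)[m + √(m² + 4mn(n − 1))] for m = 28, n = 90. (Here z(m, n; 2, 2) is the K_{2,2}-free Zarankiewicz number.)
z(28, 90; 2, 2) ≤ (1/2)[28 + √(28² + 4·28·90·89)] = (1/2)[28 + √897904] = 487.789

Kővári–Sós–Turán: let r_1, ..., r_28 be the row sums and z = Σ r_i the total number of 1s. Each pair of columns can share at most one row with both entries 1 (else a 2×2 all-ones block appears), so Σ_i C(r_i, 2) ≤ C(90, 2) = 4005. By convexity Σ_i C(r_i, 2) ≥ 28·C(z/28, 2) = z(z − 28)/(2·28), giving z² − 28z − 28·90·89 ≤ 0 and hence z ≤ (1/2)[28 + √(784 + 4·224280)] = (1/2)[28 + √897904] ≈ (1/2)(28 + 947.578) = 487.789.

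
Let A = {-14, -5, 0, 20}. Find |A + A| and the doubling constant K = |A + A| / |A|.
K = |A + A| / |A| = 10/4 = 5/2

Enumerate A + A = {a + b : a, b ∈ A}. With |A| = 4, there are |A|^2 = 16 ordered sum pairs; collecting distinct values, A + A = {-28, -19, -14, -10, -5, 0, 6, 15, 20, 40}, so |A + A| = 10. Thus K = 10/4 = 5/2. For comparison, the minimum possible |A + A| over all 4-element sets is 2·4 − 1 = 7 (so min K = 7/4), attained only by arithmetic progressions.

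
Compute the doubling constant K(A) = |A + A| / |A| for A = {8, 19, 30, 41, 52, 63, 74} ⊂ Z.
K = |A + A| / |A| = 13/7

Enumerate A + A = {a + b : a, b ∈ A}. With |A| = 7, there are |A|^2 = 49 ordered sum pairs; collecting distinct values, A + A = {16, 27, 38, 49, 60, 71, 82, 93, 104, 115, 126, 137, 148}, so |A + A| = 13. Thus K = 13/7. Here |A + A| = 2|A| − 1 = 13, the minimum possible — so K = 13/7 is minimal, which holds iff A is an arithmetic progression.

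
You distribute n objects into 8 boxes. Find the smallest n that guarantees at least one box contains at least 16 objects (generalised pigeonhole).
n = (16 − 1)·8 + 1 = 121

By the generalised pigeonhole principle, to guarantee some box contains ≥ r objects we need more than (r − 1) · k objects total. Threshold: n = (r − 1) · k + 1. With r = 16 and k = 8: n = 15 · 8 + 1 = 120 + 1 = 121. For n = 120 = 15 · 8, we can put exactly 15 objects in every box, avoiding 16 in any single one — so 121 is tight.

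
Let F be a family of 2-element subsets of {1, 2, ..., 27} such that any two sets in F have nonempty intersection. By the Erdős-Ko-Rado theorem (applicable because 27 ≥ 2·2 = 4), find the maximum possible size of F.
max |F| = C(26, 1) = 26

The Erdős-Ko-Rado theorem states: for n ≥ 2k, an intersecting family of k-subsets of an n-element set has size at most C(n − 1, k − 1), with equality for 'star' families {A ⊆ [n] : |A| = k, i ∈ A} (fix an element i). For n = 27, k = 2: C(26, 1) = 26.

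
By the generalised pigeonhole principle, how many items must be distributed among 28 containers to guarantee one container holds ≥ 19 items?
n = (19 − 1)·28 + 1 = 505

By the generalised pigeonhole principle, to guarantee some box contains ≥ r objects we need more than (r − 1) · k objects total. Threshold: n = (r − 1) · k + 1. With r = 19 and k = 28: n = 18 · 28 + 1 = 504 + 1 = 505. For n = 504 = 18 · 28, we can put exactly 18 objects in every box, avoiding 19 in any single one — so 505 is tight.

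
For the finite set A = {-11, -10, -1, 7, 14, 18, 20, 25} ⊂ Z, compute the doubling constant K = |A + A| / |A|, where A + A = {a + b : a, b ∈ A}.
K = |A + A| / |A| = 34/8 = 17/4

Enumerate A + A = {a + b : a, b ∈ A}. With |A| = 8, there are |A|^2 = 64 ordered sum pairs; collecting distinct values, A + A = {-22, -21, -20, -12, -11, -4, -3, -2, 3, 4, 6, 7, 8, 9, 10, 13, 14, 15, 17, 19, 21, 24, 25, 27, 28, 32, 34, 36, 38, 39, 40, 43, 45, 50}, so |A + A| = 34. Thus K = 34/8 = 17/4. For comparison, the minimum possible |A + A| over all 8-element sets is 2·8 − 1 = 15 (so min K = 15/8), attained only by arithmetic progressions.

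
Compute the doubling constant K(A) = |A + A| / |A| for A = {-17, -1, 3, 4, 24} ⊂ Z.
K = |A + A| / |A| = 14/5

Enumerate A + A = {a + b : a, b ∈ A}. With |A| = 5, there are |A|^2 = 25 ordered sum pairs; collecting distinct values, A + A = {-34, -18, -14, -13, -2, 2, 3, 6, 7, 8, 23, 27, 28, 48}, so |A + A| = 14. Thus K = 14/5. For comparison, the minimum possible |A + A| over all 5-element sets is 2·5 − 1 = 9 (so min K = 9/5), attained only by arithmetic progressions.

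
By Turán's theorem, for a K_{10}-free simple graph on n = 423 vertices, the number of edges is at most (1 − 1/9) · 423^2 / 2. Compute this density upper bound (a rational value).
Turán density bound = (8/9) · 423^2/2 = 79524

Turán's theorem: ex(n, K_{r+1}) is achieved by the complete r-partite Turán graph T(n, r) with parts as balanced as possible, and is at most (1 − 1/r) · n^2/2. For r = 9, n = 423: the density bound is (8/9) · 178929/2 = 79524. Since 9 ∣ 423, the Turán graph T(423, 9) has parts of equal size 47, and its edge count e(T(423, 9)) = 79524 attains the density bound exactly.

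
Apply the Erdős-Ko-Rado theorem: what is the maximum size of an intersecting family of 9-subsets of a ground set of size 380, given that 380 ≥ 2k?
max |F| = C(379, 8) = 9801540147002175

Erdős-Ko-Rado (1961): when n ≥ 2k, max |F| = C(n−1, k−1). The bound is attained by the star {A : i ∈ A} for any fixed i ∈ [n]. Here C(380−1, 9−1) = C(379, 8) = 9801540147002175.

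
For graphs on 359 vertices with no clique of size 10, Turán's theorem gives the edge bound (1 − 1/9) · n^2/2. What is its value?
Turán density bound = (8/9) · 359^2/2 = 515524/9 ≈ 57280.4444

Turán's theorem: ex(n, K_{r+1}) is achieved by the complete r-partite Turán graph T(n, r) with parts as balanced as possible, and is at most (1 − 1/r) · n^2/2. For r = 9, n = 359: the density bound is (8/9) · 128881/2 = 515524/9 ≈ 57280.4444. The integer-valued extremum is e(T(359, 9)) = 57280, which is strictly less than the density bound 515524/9 since 9 ∤ 359 (the parts of T(359, 9) cannot all be equal).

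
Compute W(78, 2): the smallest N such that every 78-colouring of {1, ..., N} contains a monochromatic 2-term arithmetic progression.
W(78, 2) = 78 + 1 = 79

A 2-term AP is any pair of integers, so a monochromatic 2-AP exists iff some colour is used at least twice. With 78 colours, the colouring i ↦ i on {1, ..., 78} uses each colour once, avoiding any monochromatic pair, so W(78, 2) > 78. For {1, ..., 79}, pigeonhole forces two integers of the same colour, which form a monochromatic 2-AP. Hence W(78, 2) = 79.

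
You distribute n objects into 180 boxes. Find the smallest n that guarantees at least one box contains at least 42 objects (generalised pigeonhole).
n = (42 − 1)·180 + 1 = 7381

By the generalised pigeonhole principle, to guarantee some box contains ≥ r objects we need more than (r − 1) · k objects total. Threshold: n = (r − 1) · k + 1. With r = 42 and k = 180: n = 41 · 180 + 1 = 7380 + 1 = 7381. For n = 7380 = 41 · 180, we can put exactly 41 objects in every box, avoiding 42 in any single one — so 7381 is tight.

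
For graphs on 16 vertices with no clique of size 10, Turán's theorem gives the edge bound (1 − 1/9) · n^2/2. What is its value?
Turán density bound = (8/9) · 16^2/2 = 1024/9 ≈ 113.7778

Turán's theorem: ex(n, K_{r+1}) is achieved by the complete r-partite Turán graph T(n, r) with parts as balanced as possible, and is at most (1 − 1/r) · n^2/2. For r = 9, n = 16: the density bound is (8/9) · 256/2 = 1024/9 ≈ 113.7778. The integer-valued extremum is e(T(16, 9)) = 113, which is strictly less than the density bound 1024/9 since 9 ∤ 16 (the parts of T(16, 9) cannot all be equal).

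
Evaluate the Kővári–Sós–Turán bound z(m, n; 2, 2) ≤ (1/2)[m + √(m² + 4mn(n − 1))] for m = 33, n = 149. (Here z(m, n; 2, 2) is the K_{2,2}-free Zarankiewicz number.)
z(33, 149; 2, 2) ≤ (1/2)[33 + √(33² + 4·33·149·148)] = (1/2)[33 + √2911953] = 869.7223

Kővári–Sós–Turán: let r_1, ..., r_33 be the row sums and z = Σ r_i the total number of 1s. Each pair of columns can share at most one row with both entries 1 (else a 2×2 all-ones block appears), so Σ_i C(r_i, 2) ≤ C(149, 2) = 11026. By convexity Σ_i C(r_i, 2) ≥ 33·C(z/33, 2) = z(z − 33)/(2·33), giving z² − 33z − 33·149·148 ≤ 0 and hence z ≤ (1/2)[33 + √(1089 + 4·727716)] = (1/2)[33 + √2911953] ≈ (1/2)(33 + 1706.4445) = 869.7223.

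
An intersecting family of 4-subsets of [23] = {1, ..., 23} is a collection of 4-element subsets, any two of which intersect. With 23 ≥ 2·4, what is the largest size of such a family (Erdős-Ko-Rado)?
max |F| = C(22, 3) = 1540

Erdős-Ko-Rado (1961): when n ≥ 2k, max |F| = C(n−1, k−1). The bound is attained by the star {A : i ∈ A} for any fixed i ∈ [n]. Here C(23−1, 4−1) = C(22, 3) = 1540.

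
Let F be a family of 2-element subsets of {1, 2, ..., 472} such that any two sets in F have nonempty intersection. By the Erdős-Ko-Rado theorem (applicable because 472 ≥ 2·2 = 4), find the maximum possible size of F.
max |F| = C(471, 1) = 471

The Erdős-Ko-Rado theorem states: for n ≥ 2k, an intersecting family of k-subsets of an n-element set has size at most C(n − 1, k − 1), with equality for 'star' families {A ⊆ [n] : |A| = k, i ∈ A} (fix an element i). For n = 472, k = 2: C(471, 1) = 471.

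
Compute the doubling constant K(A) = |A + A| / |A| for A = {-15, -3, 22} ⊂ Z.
K = |A + A| / |A| = 6/3 = 2

Enumerate A + A = {a + b : a, b ∈ A}. With |A| = 3, there are |A|^2 = 9 ordered sum pairs; collecting distinct values, A + A = {-30, -18, -6, 7, 19, 44}, so |A + A| = 6. Thus K = 6/3 = 2. For comparison, the minimum possible |A + A| over all 3-element sets is 2·3 − 1 = 5 (so min K = 5/3), attained only by arithmetic progressions.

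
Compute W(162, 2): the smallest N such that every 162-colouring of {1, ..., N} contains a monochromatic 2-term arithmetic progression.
W(162, 2) = 162 + 1 = 163

A 2-term AP is any pair of integers, so a monochromatic 2-AP exists iff some colour is used at least twice. With 162 colours, the colouring i ↦ i on {1, ..., 162} uses each colour once, avoiding any monochromatic pair, so W(162, 2) > 162. For {1, ..., 163}, pigeonhole forces two integers of the same colour, which form a monochromatic 2-AP. Hence W(162, 2) = 163.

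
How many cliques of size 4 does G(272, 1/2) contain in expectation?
E[# K_4] = C(272, 4) · (1/2)^C(4, 2) = 223070940 / 2^6 = 55767735/16 = 3485483.4375

For each 4-subset S of vertices (there are C(272, 4) = 223070940 such S), let X_S = 1 if S induces a K_4 (all C(4, 2) = 6 edges present). Then P(X_S = 1) = (1/2)^6 = 1/64. By linearity of expectation, E[# K_4] = C(272, 4) · (1/2)^6 = 223070940 / 64 = 55767735/16 = 3485483.4375.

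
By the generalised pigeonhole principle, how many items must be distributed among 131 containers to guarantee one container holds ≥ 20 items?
n = (20 − 1)·131 + 1 = 2490

By the generalised pigeonhole principle, to guarantee some box contains ≥ r objects we need more than (r − 1) · k objects total. Threshold: n = (r − 1) · k + 1. With r = 20 and k = 131: n = 19 · 131 + 1 = 2489 + 1 = 2490. For n = 2489 = 19 · 131, we can put exactly 19 objects in every box, avoiding 20 in any single one — so 2490 is tight.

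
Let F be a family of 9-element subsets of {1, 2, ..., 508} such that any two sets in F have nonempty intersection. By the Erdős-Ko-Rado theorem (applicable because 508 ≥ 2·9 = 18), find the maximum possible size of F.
max |F| = C(507, 8) = 102432860235795375

The Erdős-Ko-Rado theorem states: for n ≥ 2k, an intersecting family of k-subsets of an n-element set has size at most C(n − 1, k − 1), with equality for 'star' families {A ⊆ [n] : |A| = k, i ∈ A} (fix an element i). For n = 508, k = 9: C(507, 8) = 102432860235795375.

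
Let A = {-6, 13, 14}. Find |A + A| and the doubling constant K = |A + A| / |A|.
K = |A + A| / |A| = 6/3 = 2

Enumerate A + A = {a + b : a, b ∈ A}. With |A| = 3, there are |A|^2 = 9 ordered sum pairs; collecting distinct values, A + A = {-12, 7, 8, 26, 27, 28}, so |A + A| = 6. Thus K = 6/3 = 2. For comparison, the minimum possible |A + A| over all 3-element sets is 2·3 − 1 = 5 (so min K = 5/3), attained only by arithmetic progressions.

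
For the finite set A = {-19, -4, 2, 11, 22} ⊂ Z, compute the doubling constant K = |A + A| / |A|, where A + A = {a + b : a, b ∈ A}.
K = |A + A| / |A| = 14/5

Enumerate A + A = {a + b : a, b ∈ A}. With |A| = 5, there are |A|^2 = 25 ordered sum pairs; collecting distinct values, A + A = {-38, -23, -17, -8, -2, 3, 4, 7, 13, 18, 22, 24, 33, 44}, so |A + A| = 14. Thus K = 14/5. For comparison, the minimum possible |A + A| over all 5-element sets is 2·5 − 1 = 9 (so min K = 9/5), attained only by arithmetic progressions.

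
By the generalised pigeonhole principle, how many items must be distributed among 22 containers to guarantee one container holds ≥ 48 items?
n = (48 − 1)·22 + 1 = 1035

By the generalised pigeonhole principle, to guarantee some box contains ≥ r objects we need more than (r − 1) · k objects total. Threshold: n = (r − 1) · k + 1. With r = 48 and k = 22: n = 47 · 22 + 1 = 1034 + 1 = 1035. For n = 1034 = 47 · 22, we can put exactly 47 objects in every box, avoiding 48 in any single one — so 1035 is tight.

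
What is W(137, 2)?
W(137, 2) = 137 + 1 = 138

A 2-term AP is any pair of integers, so a monochromatic 2-AP exists iff some colour is used at least twice. With 137 colours, the colouring i ↦ i on {1, ..., 137} uses each colour once, avoiding any monochromatic pair, so W(137, 2) > 137. For {1, ..., 138}, pigeonhole forces two integers of the same colour, which form a monochromatic 2-AP. Hence W(137, 2) = 138.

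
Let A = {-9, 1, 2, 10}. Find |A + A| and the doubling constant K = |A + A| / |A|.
K = |A + A| / |A| = 10/4 = 5/2

Enumerate A + A = {a + b : a, b ∈ A}. With |A| = 4, there are |A|^2 = 16 ordered sum pairs; collecting distinct values, A + A = {-18, -8, -7, 1, 2, 3, 4, 11, 12, 20}, so |A + A| = 10. Thus K = 10/4 = 5/2. For comparison, the minimum possible |A + A| over all 4-element sets is 2·4 − 1 = 7 (so min K = 7/4), attained only by arithmetic progressions.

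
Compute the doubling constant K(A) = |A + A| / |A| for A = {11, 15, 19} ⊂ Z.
K = |A + A| / |A| = 5/3

Enumerate A + A = {a + b : a, b ∈ A}. With |A| = 3, there are |A|^2 = 9 ordered sum pairs; collecting distinct values, A + A = {22, 26, 30, 34, 38}, so |A + A| = 5. Thus K = 5/3. Here |A + A| = 2|A| − 1 = 5, the minimum possible — so K = 5/3 is minimal, which holds iff A is an arithmetic progression.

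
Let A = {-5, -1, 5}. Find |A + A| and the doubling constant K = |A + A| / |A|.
K = |A + A| / |A| = 6/3 = 2

Enumerate A + A = {a + b : a, b ∈ A}. With |A| = 3, there are |A|^2 = 9 ordered sum pairs; collecting distinct values, A + A = {-10, -6, -2, 0, 4, 10}, so |A + A| = 6. Thus K = 6/3 = 2. For comparison, the minimum possible |A + A| over all 3-element sets is 2·3 − 1 = 5 (so min K = 5/3), attained only by arithmetic progressions.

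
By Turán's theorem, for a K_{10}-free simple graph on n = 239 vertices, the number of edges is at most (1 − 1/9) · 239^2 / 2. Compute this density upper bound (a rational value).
Turán density bound = (8/9) · 239^2/2 = 228484/9 ≈ 25387.1111

Turán's theorem: ex(n, K_{r+1}) is achieved by the complete r-partite Turán graph T(n, r) with parts as balanced as possible, and is at most (1 − 1/r) · n^2/2. For r = 9, n = 239: the density bound is (8/9) · 57121/2 = 228484/9 ≈ 25387.1111. The integer-valued extremum is e(T(239, 9)) = 25386, which is strictly less than the density bound 228484/9 since 9 ∤ 239 (the parts of T(239, 9) cannot all be equal).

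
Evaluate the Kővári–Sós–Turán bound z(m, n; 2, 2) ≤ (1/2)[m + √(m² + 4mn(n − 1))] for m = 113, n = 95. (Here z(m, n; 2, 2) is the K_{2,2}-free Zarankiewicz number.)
z(113, 95; 2, 2) ≤ (1/2)[113 + √(113² + 4·113·95·94)] = (1/2)[113 + √4049129] = 1062.6224

Kővári–Sós–Turán: let r_1, ..., r_113 be the row sums and z = Σ r_i the total number of 1s. Each pair of columns can share at most one row with both entries 1 (else a 2×2 all-ones block appears), so Σ_i C(r_i, 2) ≤ C(95, 2) = 4465. By convexity Σ_i C(r_i, 2) ≥ 113·C(z/113, 2) = z(z − 113)/(2·113), giving z² − 113z − 113·95·94 ≤ 0 and hence z ≤ (1/2)[113 + √(12769 + 4·1009090)] = (1/2)[113 + √4049129] ≈ (1/2)(113 + 2012.2448) = 1062.6224.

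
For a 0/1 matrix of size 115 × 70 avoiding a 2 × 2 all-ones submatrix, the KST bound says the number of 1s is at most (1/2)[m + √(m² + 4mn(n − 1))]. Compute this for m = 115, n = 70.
z(115, 70; 2, 2) ≤ (1/2)[115 + √(115² + 4·115·70·69)] = (1/2)[115 + √2235025] = 805

Kővári–Sós–Turán: let r_1, ..., r_115 be the row sums and z = Σ r_i the total number of 1s. Each pair of columns can share at most one row with both entries 1 (else a 2×2 all-ones block appears), so Σ_i C(r_i, 2) ≤ C(70, 2) = 2415. By convexity Σ_i C(r_i, 2) ≥ 115·C(z/115, 2) = z(z − 115)/(2·115), giving z² − 115z − 115·70·69 ≤ 0 and hence z ≤ (1/2)[115 + √(13225 + 4·555450)] = (1/2)[115 + √2235025] ≈ (1/2)(115 + 1495) = 805.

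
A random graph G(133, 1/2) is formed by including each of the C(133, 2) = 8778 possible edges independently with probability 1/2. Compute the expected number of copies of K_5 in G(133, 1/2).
E[# K_5] = C(133, 5) · (1/2)^C(5, 2) = 321402081 / 2^10 ≈ 313869.219727

For each 5-subset S of vertices (there are C(133, 5) = 321402081 such S), let X_S = 1 if S induces a K_5 (all C(5, 2) = 10 edges present). Then P(X_S = 1) = (1/2)^10 = 1/1024. By linearity of expectation, E[# K_5] = C(133, 5) · (1/2)^10 = 321402081 / 1024 ≈ 313869.219727.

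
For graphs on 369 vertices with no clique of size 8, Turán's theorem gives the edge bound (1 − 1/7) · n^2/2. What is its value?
Turán density bound = (6/7) · 369^2/2 = 408483/7 ≈ 58354.7143

Turán's theorem: ex(n, K_{r+1}) is achieved by the complete r-partite Turán graph T(n, r) with parts as balanced as possible, and is at most (1 − 1/r) · n^2/2. For r = 7, n = 369: the density bound is (6/7) · 136161/2 = 408483/7 ≈ 58354.7143. The integer-valued extremum is e(T(369, 7)) = 58354, which is strictly less than the density bound 408483/7 since 7 ∤ 369 (the parts of T(369, 7) cannot all be equal).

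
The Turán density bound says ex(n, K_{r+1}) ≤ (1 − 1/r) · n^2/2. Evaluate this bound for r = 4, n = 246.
Turán density bound = (3/4) · 246^2/2 = 45387/2 ≈ 22693.5

Turán's theorem: ex(n, K_{r+1}) is achieved by the complete r-partite Turán graph T(n, r) with parts as balanced as possible, and is at most (1 − 1/r) · n^2/2. For r = 4, n = 246: the density bound is (3/4) · 60516/2 = 45387/2 ≈ 22693.5. The integer-valued extremum is e(T(246, 4)) = 22693, which is strictly less than the density bound 45387/2 since 4 ∤ 246 (the parts of T(246, 4) cannot all be equal).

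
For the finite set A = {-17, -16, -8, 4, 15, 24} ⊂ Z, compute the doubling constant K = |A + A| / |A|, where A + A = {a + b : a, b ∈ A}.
K = |A + A| / |A| = 19/6

Enumerate A + A = {a + b : a, b ∈ A}. With |A| = 6, there are |A|^2 = 36 ordered sum pairs; collecting distinct values, A + A = {-34, -33, -32, -25, -24, -16, -13, -12, -4, -2, -1, 7, 8, 16, 19, 28, 30, 39, 48}, so |A + A| = 19. Thus K = 19/6. For comparison, the minimum possible |A + A| over all 6-element sets is 2·6 − 1 = 11 (so min K = 11/6), attained only by arithmetic progressions.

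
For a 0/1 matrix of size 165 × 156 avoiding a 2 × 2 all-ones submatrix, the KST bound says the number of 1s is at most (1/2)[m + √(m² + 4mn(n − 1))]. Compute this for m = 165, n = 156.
z(165, 156; 2, 2) ≤ (1/2)[165 + √(165² + 4·165·156·155)] = (1/2)[165 + √15986025] = 2081.6264

Kővári–Sós–Turán: let r_1, ..., r_165 be the row sums and z = Σ r_i the total number of 1s. Each pair of columns can share at most one row with both entries 1 (else a 2×2 all-ones block appears), so Σ_i C(r_i, 2) ≤ C(156, 2) = 12090. By convexity Σ_i C(r_i, 2) ≥ 165·C(z/165, 2) = z(z − 165)/(2·165), giving z² − 165z − 165·156·155 ≤ 0 and hence z ≤ (1/2)[165 + √(27225 + 4·3989700)] = (1/2)[165 + √15986025] ≈ (1/2)(165 + 3998.2527) = 2081.6264.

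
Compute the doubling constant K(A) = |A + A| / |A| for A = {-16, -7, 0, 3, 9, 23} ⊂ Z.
K = |A + A| / |A| = 20/6 = 10/3

Enumerate A + A = {a + b : a, b ∈ A}. With |A| = 6, there are |A|^2 = 36 ordered sum pairs; collecting distinct values, A + A = {-32, -23, -16, -14, -13, -7, -4, 0, 2, 3, 6, 7, 9, 12, 16, 18, 23, 26, 32, 46}, so |A + A| = 20. Thus K = 20/6 = 10/3. For comparison, the minimum possible |A + A| over all 6-element sets is 2·6 − 1 = 11 (so min K = 11/6), attained only by arithmetic progressions.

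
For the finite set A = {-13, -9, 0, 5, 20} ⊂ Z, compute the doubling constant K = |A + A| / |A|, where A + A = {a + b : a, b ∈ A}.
K = |A + A| / |A| = 15/5 = 3

Enumerate A + A = {a + b : a, b ∈ A}. With |A| = 5, there are |A|^2 = 25 ordered sum pairs; collecting distinct values, A + A = {-26, -22, -18, -13, -9, -8, -4, 0, 5, 7, 10, 11, 20, 25, 40}, so |A + A| = 15. Thus K = 15/5 = 3. For comparison, the minimum possible |A + A| over all 5-element sets is 2·5 − 1 = 9 (so min K = 9/5), attained only by arithmetic progressions.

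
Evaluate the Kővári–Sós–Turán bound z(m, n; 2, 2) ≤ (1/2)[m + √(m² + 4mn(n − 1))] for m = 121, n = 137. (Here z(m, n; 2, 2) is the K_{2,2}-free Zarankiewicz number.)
z(121, 137; 2, 2) ≤ (1/2)[121 + √(121² + 4·121·137·136)] = (1/2)[121 + √9032529] = 1563.2083

Kővári–Sós–Turán: let r_1, ..., r_121 be the row sums and z = Σ r_i the total number of 1s. Each pair of columns can share at most one row with both entries 1 (else a 2×2 all-ones block appears), so Σ_i C(r_i, 2) ≤ C(137, 2) = 9316. By convexity Σ_i C(r_i, 2) ≥ 121·C(z/121, 2) = z(z − 121)/(2·121), giving z² − 121z − 121·137·136 ≤ 0 and hence z ≤ (1/2)[121 + √(14641 + 4·2254472)] = (1/2)[121 + √9032529] ≈ (1/2)(121 + 3005.4166) = 1563.2083.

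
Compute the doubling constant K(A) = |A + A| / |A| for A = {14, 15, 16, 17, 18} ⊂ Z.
K = |A + A| / |A| = 9/5

Enumerate A + A = {a + b : a, b ∈ A}. With |A| = 5, there are |A|^2 = 25 ordered sum pairs; collecting distinct values, A + A = {28, 29, 30, 31, 32, 33, 34, 35, 36}, so |A + A| = 9. Thus K = 9/5. Here |A + A| = 2|A| − 1 = 9, the minimum possible — so K = 9/5 is minimal, which holds iff A is an arithmetic progression.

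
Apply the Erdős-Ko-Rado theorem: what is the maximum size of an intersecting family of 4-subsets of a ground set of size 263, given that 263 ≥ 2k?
max |F| = C(262, 3) = 2963220

The Erdős-Ko-Rado theorem states: for n ≥ 2k, an intersecting family of k-subsets of an n-element set has size at most C(n − 1, k − 1), with equality for 'star' families {A ⊆ [n] : |A| = k, i ∈ A} (fix an element i). For n = 263, k = 4: C(262, 3) = 2963220.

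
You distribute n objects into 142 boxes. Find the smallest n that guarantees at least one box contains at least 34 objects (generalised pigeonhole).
n = (34 − 1)·142 + 1 = 4687

By the generalised pigeonhole principle, to guarantee some box contains ≥ r objects we need more than (r − 1) · k objects total. Threshold: n = (r − 1) · k + 1. With r = 34 and k = 142: n = 33 · 142 + 1 = 4686 + 1 = 4687. For n = 4686 = 33 · 142, we can put exactly 33 objects in every box, avoiding 34 in any single one — so 4687 is tight.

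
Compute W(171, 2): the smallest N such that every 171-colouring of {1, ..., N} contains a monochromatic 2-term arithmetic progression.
W(171, 2) = 171 + 1 = 172

A 2-term AP is any pair of integers, so a monochromatic 2-AP exists iff some colour is used at least twice. With 171 colours, the colouring i ↦ i on {1, ..., 171} uses each colour once, avoiding any monochromatic pair, so W(171, 2) > 171. For {1, ..., 172}, pigeonhole forces two integers of the same colour, which form a monochromatic 2-AP. Hence W(171, 2) = 172.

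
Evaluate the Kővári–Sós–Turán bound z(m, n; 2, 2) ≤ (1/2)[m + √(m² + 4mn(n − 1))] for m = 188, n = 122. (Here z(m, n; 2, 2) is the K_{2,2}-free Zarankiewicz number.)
z(188, 122; 2, 2) ≤ (1/2)[188 + √(188² + 4·188·122·121)] = (1/2)[188 + √11136368] = 1762.5599

Kővári–Sós–Turán: let r_1, ..., r_188 be the row sums and z = Σ r_i the total number of 1s. Each pair of columns can share at most one row with both entries 1 (else a 2×2 all-ones block appears), so Σ_i C(r_i, 2) ≤ C(122, 2) = 7381. By convexity Σ_i C(r_i, 2) ≥ 188·C(z/188, 2) = z(z − 188)/(2·188), giving z² − 188z − 188·122·121 ≤ 0 and hence z ≤ (1/2)[188 + √(35344 + 4·2775256)] = (1/2)[188 + √11136368] ≈ (1/2)(188 + 3337.1197) = 1762.5599.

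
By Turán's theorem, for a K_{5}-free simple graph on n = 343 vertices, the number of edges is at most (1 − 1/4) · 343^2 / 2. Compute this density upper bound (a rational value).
Turán density bound = (3/4) · 343^2/2 = 352947/8 ≈ 44118.375

Turán's theorem: ex(n, K_{r+1}) is achieved by the complete r-partite Turán graph T(n, r) with parts as balanced as possible, and is at most (1 − 1/r) · n^2/2. For r = 4, n = 343: the density bound is (3/4) · 117649/2 = 352947/8 ≈ 44118.375. The integer-valued extremum is e(T(343, 4)) = 44118, which is strictly less than the density bound 352947/8 since 4 ∤ 343 (the parts of T(343, 4) cannot all be equal).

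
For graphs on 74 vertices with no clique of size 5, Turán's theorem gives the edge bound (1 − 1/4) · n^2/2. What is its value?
Turán density bound = (3/4) · 74^2/2 = 4107/2 ≈ 2053.5

Turán's theorem: ex(n, K_{r+1}) is achieved by the complete r-partite Turán graph T(n, r) with parts as balanced as possible, and is at most (1 − 1/r) · n^2/2. For r = 4, n = 74: the density bound is (3/4) · 5476/2 = 4107/2 ≈ 2053.5. The integer-valued extremum is e(T(74, 4)) = 2053, which is strictly less than the density bound 4107/2 since 4 ∤ 74 (the parts of T(74, 4) cannot all be equal).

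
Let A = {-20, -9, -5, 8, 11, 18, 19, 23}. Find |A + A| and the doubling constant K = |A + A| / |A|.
K = |A + A| / |A| = 33/8

Enumerate A + A = {a + b : a, b ∈ A}. With |A| = 8, there are |A|^2 = 64 ordered sum pairs; collecting distinct values, A + A = {-40, -29, -25, -18, -14, -12, -10, -9, -2, -1, 2, 3, 6, 9, 10, 13, 14, 16, 18, 19, 22, 26, 27, 29, 30, 31, 34, 36, 37, 38, 41, 42, 46}, so |A + A| = 33. Thus K = 33/8. For comparison, the minimum possible |A + A| over all 8-element sets is 2·8 − 1 = 15 (so min K = 15/8), attained only by arithmetic progressions.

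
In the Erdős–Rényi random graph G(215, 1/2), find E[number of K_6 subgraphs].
E[# K_6] = C(215, 6) · (1/2)^C(6, 2) = 127860662755 / 2^15 ≈ 3901997.764740

For each 6-subset S of vertices (there are C(215, 6) = 127860662755 such S), let X_S = 1 if S induces a K_6 (all C(6, 2) = 15 edges present). Then P(X_S = 1) = (1/2)^15 = 1/32768. By linearity of expectation, E[# K_6] = C(215, 6) · (1/2)^15 = 127860662755 / 32768 ≈ 3901997.764740.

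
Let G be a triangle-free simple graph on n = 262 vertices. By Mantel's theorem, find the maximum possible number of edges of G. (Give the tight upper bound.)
ex(262, K_3) = ⌊262^2/4⌋ = 17161

Mantel (1907): a triangle-free graph on n vertices has at most ⌊n^2/4⌋ edges, with equality for the complete bipartite graph K_{⌊n/2⌋, ⌈n/2⌉}. For n = 262: ⌊262^2/4⌋ = ⌊68644/4⌋ = 17161. The extremal graph is K_{131, 131}, which has 131·131 = 17161 edges.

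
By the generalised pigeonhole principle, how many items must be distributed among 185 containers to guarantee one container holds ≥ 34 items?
n = (34 − 1)·185 + 1 = 6106

By the generalised pigeonhole principle, to guarantee some box contains ≥ r objects we need more than (r − 1) · k objects total. Threshold: n = (r − 1) · k + 1. With r = 34 and k = 185: n = 33 · 185 + 1 = 6105 + 1 = 6106. For n = 6105 = 33 · 185, we can put exactly 33 objects in every box, avoiding 34 in any single one — so 6106 is tight.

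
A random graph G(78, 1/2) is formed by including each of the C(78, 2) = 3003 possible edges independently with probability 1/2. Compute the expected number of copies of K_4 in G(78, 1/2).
E[# K_4] = C(78, 4) · (1/2)^C(4, 2) = 1426425 / 2^6 = 22287.890625

For each 4-subset S of vertices (there are C(78, 4) = 1426425 such S), let X_S = 1 if S induces a K_4 (all C(4, 2) = 6 edges present). Then P(X_S = 1) = (1/2)^6 = 1/64. By linearity of expectation, E[# K_4] = C(78, 4) · (1/2)^6 = 1426425 / 64 = 22287.890625.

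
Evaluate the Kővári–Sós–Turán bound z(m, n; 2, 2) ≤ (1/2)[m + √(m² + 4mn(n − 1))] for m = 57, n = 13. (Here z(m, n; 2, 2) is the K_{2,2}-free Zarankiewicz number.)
z(57, 13; 2, 2) ≤ (1/2)[57 + √(57² + 4·57·13·12)] = (1/2)[57 + √38817] = 127.0102

Kővári–Sós–Turán: let r_1, ..., r_57 be the row sums and z = Σ r_i the total number of 1s. Each pair of columns can share at most one row with both entries 1 (else a 2×2 all-ones block appears), so Σ_i C(r_i, 2) ≤ C(13, 2) = 78. By convexity Σ_i C(r_i, 2) ≥ 57·C(z/57, 2) = z(z − 57)/(2·57), giving z² − 57z − 57·13·12 ≤ 0 and hence z ≤ (1/2)[57 + √(3249 + 4·8892)] = (1/2)[57 + √38817] ≈ (1/2)(57 + 197.0203) = 127.0102.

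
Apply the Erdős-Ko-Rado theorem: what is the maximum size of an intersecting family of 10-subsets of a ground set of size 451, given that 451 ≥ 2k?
max |F| = C(450, 9) = 1923911959887366800

Erdős-Ko-Rado (1961): when n ≥ 2k, max |F| = C(n−1, k−1). The bound is attained by the star {A : i ∈ A} for any fixed i ∈ [n]. Here C(451−1, 10−1) = C(450, 9) = 1923911959887366800.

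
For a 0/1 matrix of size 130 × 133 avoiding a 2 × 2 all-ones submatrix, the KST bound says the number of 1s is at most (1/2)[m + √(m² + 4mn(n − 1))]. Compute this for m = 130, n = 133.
z(130, 133; 2, 2) ≤ (1/2)[130 + √(130² + 4·130·133·132)] = (1/2)[130 + √9146020] = 1577.1194

Kővári–Sós–Turán: let r_1, ..., r_130 be the row sums and z = Σ r_i the total number of 1s. Each pair of columns can share at most one row with both entries 1 (else a 2×2 all-ones block appears), so Σ_i C(r_i, 2) ≤ C(133, 2) = 8778. By convexity Σ_i C(r_i, 2) ≥ 130·C(z/130, 2) = z(z − 130)/(2·130), giving z² − 130z − 130·133·132 ≤ 0 and hence z ≤ (1/2)[130 + √(16900 + 4·2282280)] = (1/2)[130 + √9146020] ≈ (1/2)(130 + 3024.2387) = 1577.1194.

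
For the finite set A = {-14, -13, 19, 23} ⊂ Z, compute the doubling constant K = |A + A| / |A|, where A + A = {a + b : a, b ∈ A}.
K = |A + A| / |A| = 10/4 = 5/2

Enumerate A + A = {a + b : a, b ∈ A}. With |A| = 4, there are |A|^2 = 16 ordered sum pairs; collecting distinct values, A + A = {-28, -27, -26, 5, 6, 9, 10, 38, 42, 46}, so |A + A| = 10. Thus K = 10/4 = 5/2. For comparison, the minimum possible |A + A| over all 4-element sets is 2·4 − 1 = 7 (so min K = 7/4), attained only by arithmetic progressions.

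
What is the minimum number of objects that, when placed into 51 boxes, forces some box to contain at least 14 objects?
n = (14 − 1)·51 + 1 = 664

By the generalised pigeonhole principle, to guarantee some box contains ≥ r objects we need more than (r − 1) · k objects total. Threshold: n = (r − 1) · k + 1. With r = 14 and k = 51: n = 13 · 51 + 1 = 663 + 1 = 664. For n = 663 = 13 · 51, we can put exactly 13 objects in every box, avoiding 14 in any single one — so 664 is tight.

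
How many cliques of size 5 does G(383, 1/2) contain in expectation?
E[# K_5] = C(383, 5) · (1/2)^C(5, 2) = 66900393631 / 2^10 ≈ 65332415.655273

For each 5-subset S of vertices (there are C(383, 5) = 66900393631 such S), let X_S = 1 if S induces a K_5 (all C(5, 2) = 10 edges present). Then P(X_S = 1) = (1/2)^10 = 1/1024. By linearity of expectation, E[# K_5] = C(383, 5) · (1/2)^10 = 66900393631 / 1024 ≈ 65332415.655273.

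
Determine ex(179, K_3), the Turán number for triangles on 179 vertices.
ex(179, K_3) = ⌊179^2/4⌋ = 8010

Mantel (1907): a triangle-free graph on n vertices has at most ⌊n^2/4⌋ edges, with equality for the complete bipartite graph K_{⌊n/2⌋, ⌈n/2⌉}. For n = 179: ⌊179^2/4⌋ = ⌊32041/4⌋ = 8010. The extremal graph is K_{89, 90}, which has 89·90 = 8010 edges.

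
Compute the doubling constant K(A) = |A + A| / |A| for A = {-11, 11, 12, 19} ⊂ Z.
K = |A + A| / |A| = 10/4 = 5/2

Enumerate A + A = {a + b : a, b ∈ A}. With |A| = 4, there are |A|^2 = 16 ordered sum pairs; collecting distinct values, A + A = {-22, 0, 1, 8, 22, 23, 24, 30, 31, 38}, so |A + A| = 10. Thus K = 10/4 = 5/2. For comparison, the minimum possible |A + A| over all 4-element sets is 2·4 − 1 = 7 (so min K = 7/4), attained only by arithmetic progressions.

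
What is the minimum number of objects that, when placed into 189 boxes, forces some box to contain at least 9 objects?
n = (9 − 1)·189 + 1 = 1513

By the generalised pigeonhole principle, to guarantee some box contains ≥ r objects we need more than (r − 1) · k objects total. Threshold: n = (r − 1) · k + 1. With r = 9 and k = 189: n = 8 · 189 + 1 = 1512 + 1 = 1513. For n = 1512 = 8 · 189, we can put exactly 8 objects in every box, avoiding 9 in any single one — so 1513 is tight.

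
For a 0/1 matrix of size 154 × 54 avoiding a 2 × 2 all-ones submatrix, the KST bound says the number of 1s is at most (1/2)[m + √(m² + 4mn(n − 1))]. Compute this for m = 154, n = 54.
z(154, 54; 2, 2) ≤ (1/2)[154 + √(154² + 4·154·54·53)] = (1/2)[154 + √1786708] = 745.339

Kővári–Sós–Turán: let r_1, ..., r_154 be the row sums and z = Σ r_i the total number of 1s. Each pair of columns can share at most one row with both entries 1 (else a 2×2 all-ones block appears), so Σ_i C(r_i, 2) ≤ C(54, 2) = 1431. By convexity Σ_i C(r_i, 2) ≥ 154·C(z/154, 2) = z(z − 154)/(2·154), giving z² − 154z − 154·54·53 ≤ 0 and hence z ≤ (1/2)[154 + √(23716 + 4·440748)] = (1/2)[154 + √1786708] ≈ (1/2)(154 + 1336.678) = 745.339.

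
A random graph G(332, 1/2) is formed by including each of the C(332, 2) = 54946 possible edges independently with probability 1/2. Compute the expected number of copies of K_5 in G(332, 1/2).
E[# K_5] = C(332, 5) · (1/2)^C(5, 2) = 32611330136 / 2^10 = 4076416267/128 = 31847002.0859375

For each 5-subset S of vertices (there are C(332, 5) = 32611330136 such S), let X_S = 1 if S induces a K_5 (all C(5, 2) = 10 edges present). Then P(X_S = 1) = (1/2)^10 = 1/1024. By linearity of expectation, E[# K_5] = C(332, 5) · (1/2)^10 = 32611330136 / 1024 = 4076416267/128 = 31847002.0859375.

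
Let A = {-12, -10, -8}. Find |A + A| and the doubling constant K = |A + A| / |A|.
K = |A + A| / |A| = 5/3

Enumerate A + A = {a + b : a, b ∈ A}. With |A| = 3, there are |A|^2 = 9 ordered sum pairs; collecting distinct values, A + A = {-24, -22, -20, -18, -16}, so |A + A| = 5. Thus K = 5/3. Here |A + A| = 2|A| − 1 = 5, the minimum possible — so K = 5/3 is minimal, which holds iff A is an arithmetic progression.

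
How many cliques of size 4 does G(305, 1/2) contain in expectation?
E[# K_4] = C(305, 4) · (1/2)^C(4, 2) = 353518180 / 2^6 = 88379545/16 = 5523721.5625

For each 4-subset S of vertices (there are C(305, 4) = 353518180 such S), let X_S = 1 if S induces a K_4 (all C(4, 2) = 6 edges present). Then P(X_S = 1) = (1/2)^6 = 1/64. By linearity of expectation, E[# K_4] = C(305, 4) · (1/2)^6 = 353518180 / 64 = 88379545/16 = 5523721.5625.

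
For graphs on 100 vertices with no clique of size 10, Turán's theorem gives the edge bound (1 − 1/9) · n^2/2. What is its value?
Turán density bound = (8/9) · 100^2/2 = 40000/9 ≈ 4444.4444

Turán's theorem: ex(n, K_{r+1}) is achieved by the complete r-partite Turán graph T(n, r) with parts as balanced as possible, and is at most (1 − 1/r) · n^2/2. For r = 9, n = 100: the density bound is (8/9) · 10000/2 = 40000/9 ≈ 4444.4444. The integer-valued extremum is e(T(100, 9)) = 4444, which is strictly less than the density bound 40000/9 since 9 ∤ 100 (the parts of T(100, 9) cannot all be equal).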